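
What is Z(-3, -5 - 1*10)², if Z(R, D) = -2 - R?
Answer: 1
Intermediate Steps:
Z(-3, -5 - 1*10)² = (-2 - 1*(-3))² = (-2 + 3)² = 1² = 1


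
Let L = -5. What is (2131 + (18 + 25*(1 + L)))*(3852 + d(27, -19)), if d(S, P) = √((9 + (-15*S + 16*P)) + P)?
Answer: 7892748 + 2049*I*√719 ≈ 7.8928e+6 + 54942.0*I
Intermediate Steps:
d(S, P) = √(9 - 15*S + 17*P) (d(S, P) = √((9 - 15*S + 16*P) + P) = √(9 - 15*S + 17*P))
(2131 + (18 + 25*(1 + L)))*(3852 + d(27, -19)) = (2131 + (18 + 25*(1 - 5)))*(3852 + √(9 - 15*27 + 17*(-19))) = (2131 + (18 + 25*(-4)))*(3852 + √(9 - 405 - 323)) = (2131 + (18 - 100))*(3852 + √(-719)) = (2131 - 82)*(3852 + I*√719) = 2049*(3852 + I*√719) = 7892748 + 2049*I*√719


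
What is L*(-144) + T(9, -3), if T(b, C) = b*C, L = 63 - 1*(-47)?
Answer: -15867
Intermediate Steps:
L = 110 (L = 63 + 47 = 110)
T(b, C) = C*b
L*(-144) + T(9, -3) = 110*(-144) - 3*9 = -15840 - 27 = -15867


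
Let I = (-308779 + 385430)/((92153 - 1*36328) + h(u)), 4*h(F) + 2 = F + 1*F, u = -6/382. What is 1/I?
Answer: 10662478/14640341 ≈ 0.72829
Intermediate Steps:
u = -3/191 (u = -6*1/382 = -3/191 ≈ -0.015707)
h(F) = -1/2 + F/2 (h(F) = -1/2 + (F + 1*F)/4 = -1/2 + (F + F)/4 = -1/2 + (2*F)/4 = -1/2 + F/2)
I = 14640341/10662478 (I = (-308779 + 385430)/((92153 - 1*36328) + (-1/2 + (1/2)*(-3/191))) = 76651/((92153 - 36328) + (-1/2 - 3/382)) = 76651/(55825 - 97/191) = 76651/(10662478/191) = 76651*(191/10662478) = 14640341/10662478 ≈ 1.3731)
1/I = 1/(14640341/10662478) = 10662478/14640341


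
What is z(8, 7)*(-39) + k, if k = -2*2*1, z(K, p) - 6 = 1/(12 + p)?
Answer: -4561/19 ≈ -240.05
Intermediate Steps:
z(K, p) = 6 + 1/(12 + p)
k = -4 (k = -4*1 = -4)
z(8, 7)*(-39) + k = ((73 + 6*7)/(12 + 7))*(-39) - 4 = ((73 + 42)/19)*(-39) - 4 = ((1/19)*115)*(-39) - 4 = (115/19)*(-39) - 4 = -4485/19 - 4 = -4561/19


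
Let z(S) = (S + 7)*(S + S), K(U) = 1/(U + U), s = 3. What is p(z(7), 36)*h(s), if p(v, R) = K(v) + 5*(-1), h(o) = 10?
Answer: -9795/196 ≈ -49.974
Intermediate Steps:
K(U) = 1/(2*U)
z(S) = 2*S*(7 + S) (z(S) = (7 + S)*(2*S) = 2*S*(7 + S))
p(v, R) = -5 + 1/(2*v) (p(v, R) = 1/(2*v) + 5*(-1) = 1/(2*v) - 5 = -5 + 1/(2*v))
p(z(7), 36)*h(s) = (-5 + 1/(2*((2*7*(7 + 7)))))*10 = (-5 + 1/(2*((2*7*14))))*10 = (-5 + (½)/196)*10 = (-5 + (½)*(1/196))*10 = (-5 + 1/392)*10 = -1959/392*10 = -9795/196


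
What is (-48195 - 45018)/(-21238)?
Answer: 93213/21238 ≈ 4.3890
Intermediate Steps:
(-48195 - 45018)/(-21238) = -93213*(-1/21238) = 93213/21238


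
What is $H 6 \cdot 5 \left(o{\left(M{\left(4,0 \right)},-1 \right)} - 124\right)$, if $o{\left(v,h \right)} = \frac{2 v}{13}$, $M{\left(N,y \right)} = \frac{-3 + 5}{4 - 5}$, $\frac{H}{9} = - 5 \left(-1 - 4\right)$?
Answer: $- \frac{10908000}{13} \approx -8.3908 \cdot 10^{5}$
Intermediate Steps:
$H = 225$ ($H = 9 \left(- 5 \left(-1 - 4\right)\right) = 9 \left(\left(-5\right) \left(-5\right)\right) = 9 \cdot 25 = 225$)
$M{\left(N,y \right)} = -2$ ($M{\left(N,y \right)} = \frac{2}{-1} = 2 \left(-1\right) = -2$)
$o{\left(v,h \right)} = \frac{2 v}{13}$ ($o{\left(v,h \right)} = 2 v \frac{1}{13} = \frac{2 v}{13}$)
$H 6 \cdot 5 \left(o{\left(M{\left(4,0 \right)},-1 \right)} - 124\right) = 225 \cdot 6 \cdot 5 \left(\frac{2}{13} \left(-2\right) - 124\right) = 1350 \cdot 5 \left(- \frac{4}{13} - 124\right) = 6750 \left(- \frac{1616}{13}\right) = - \frac{10908000}{13}$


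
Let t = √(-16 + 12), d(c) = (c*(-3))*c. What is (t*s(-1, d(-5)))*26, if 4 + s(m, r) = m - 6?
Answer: -572*I ≈ -572.0*I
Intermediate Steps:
d(c) = -3*c² (d(c) = (-3*c)*c = -3*c²)
s(m, r) = -10 + m (s(m, r) = -4 + (m - 6) = -4 + (-6 + m) = -10 + m)
t = 2*I (t = √(-4) = 2*I ≈ 2.0*I)
(t*s(-1, d(-5)))*26 = ((2*I)*(-10 - 1))*26 = ((2*I)*(-11))*26 = -22*I*26 = -572*I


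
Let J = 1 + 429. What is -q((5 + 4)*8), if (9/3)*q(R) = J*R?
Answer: -10320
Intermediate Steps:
J = 430
q(R) = 430*R/3 (q(R) = (430*R)/3 = 430*R/3)
-q((5 + 4)*8) = -430*(5 + 4)*8/3 = -430*9*8/3 = -430*72/3 = -1*10320 = -10320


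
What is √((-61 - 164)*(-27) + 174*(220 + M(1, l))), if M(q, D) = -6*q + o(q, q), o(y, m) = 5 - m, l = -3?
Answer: √44007 ≈ 209.78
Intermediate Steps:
M(q, D) = 5 - 7*q (M(q, D) = -6*q + (5 - q) = 5 - 7*q)
√((-61 - 164)*(-27) + 174*(220 + M(1, l))) = √((-61 - 164)*(-27) + 174*(220 + (5 - 7*1))) = √(-225*(-27) + 174*(220 + (5 - 7))) = √(6075 + 174*(220 - 2)) = √(6075 + 174*218) = √(6075 + 37932) = √44007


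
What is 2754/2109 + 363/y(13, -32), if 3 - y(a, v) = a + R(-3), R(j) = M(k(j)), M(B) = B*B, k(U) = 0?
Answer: -246009/7030 ≈ -34.994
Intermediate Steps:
M(B) = B²
R(j) = 0 (R(j) = 0² = 0)
y(a, v) = 3 - a (y(a, v) = 3 - (a + 0) = 3 - a)
2754/2109 + 363/y(13, -32) = 2754/2109 + 363/(3 - 1*13) = 2754*(1/2109) + 363/(3 - 13) = 918/703 + 363/(-10) = 918/703 + 363*(-⅒) = 918/703 - 363/10 = -246009/7030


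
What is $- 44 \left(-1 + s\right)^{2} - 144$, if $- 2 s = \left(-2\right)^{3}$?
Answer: $-540$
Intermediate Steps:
$s = 4$ ($s = - \frac{\left(-2\right)^{3}}{2} = \left(- \frac{1}{2}\right) \left(-8\right) = 4$)
$- 44 \left(-1 + s\right)^{2} - 144 = - 44 \left(-1 + 4\right)^{2} - 144 = - 44 \cdot 3^{2} - 144 = \left(-44\right) 9 - 144 = -396 - 144 = -540$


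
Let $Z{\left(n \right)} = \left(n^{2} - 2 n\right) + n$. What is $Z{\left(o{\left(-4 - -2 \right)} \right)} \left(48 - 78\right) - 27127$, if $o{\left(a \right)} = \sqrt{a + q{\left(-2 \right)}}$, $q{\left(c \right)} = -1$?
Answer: $-27037 + 30 i \sqrt{3} \approx -27037.0 + 51.962 i$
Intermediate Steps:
$o{\left(a \right)} = \sqrt{-1 + a}$ ($o{\left(a \right)} = \sqrt{a - 1} = \sqrt{-1 + a}$)
$Z{\left(n \right)} = n^{2} - n$
$Z{\left(o{\left(-4 - -2 \right)} \right)} \left(48 - 78\right) - 27127 = \sqrt{-1 - 2} \left(-1 + \sqrt{-1 - 2}\right) \left(48 - 78\right) - 27127 = \sqrt{-1 + \left(-4 + 2\right)} \left(-1 + \sqrt{-1 + \left(-4 + 2\right)}\right) \left(-30\right) - 27127 = \sqrt{-1 - 2} \left(-1 + \sqrt{-1 - 2}\right) \left(-30\right) - 27127 = \sqrt{-3} \left(-1 + \sqrt{-3}\right) \left(-30\right) - 27127 = i \sqrt{3} \left(-1 + i \sqrt{3}\right) \left(-30\right) - 27127 = - 30 i \sqrt{3} \left(-1 + i \sqrt{3}\right) - 27127 = -27127 - 30 i \sqrt{3} \left(-1 + i \sqrt{3}\right)$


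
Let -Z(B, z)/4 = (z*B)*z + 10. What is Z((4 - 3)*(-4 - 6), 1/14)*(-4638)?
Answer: 9044100/49 ≈ 1.8457e+5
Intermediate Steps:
Z(B, z) = -40 - 4*B*z² (Z(B, z) = -4*((z*B)*z + 10) = -4*((B*z)*z + 10) = -4*(B*z² + 10) = -4*(10 + B*z²) = -40 - 4*B*z²)
Z((4 - 3)*(-4 - 6), 1/14)*(-4638) = (-40 - 4*(4 - 3)*(-4 - 6)*(1/14)²)*(-4638) = (-40 - 4*1*(-10)*(1/14)²)*(-4638) = (-40 - 4*(-10)*1/196)*(-4638) = (-40 + 10/49)*(-4638) = -1950/49*(-4638) = 9044100/49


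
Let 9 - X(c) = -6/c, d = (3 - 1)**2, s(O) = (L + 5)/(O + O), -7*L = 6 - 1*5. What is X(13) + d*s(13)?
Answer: 929/91 ≈ 10.209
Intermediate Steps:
L = -1/7 (L = -(6 - 1*5)/7 = -(6 - 5)/7 = -1/7*1 = -1/7 ≈ -0.14286)
s(O) = 17/(7*O) (s(O) = (-1/7 + 5)/(O + O) = 34/(7*((2*O))) = 34*(1/(2*O))/7 = 17/(7*O))
d = 4 (d = 2**2 = 4)
X(c) = 9 + 6/c (X(c) = 9 - (-6)/c = 9 + 6/c)
X(13) + d*s(13) = (9 + 6/13) + 4*((17/7)/13) = (9 + 6*(1/13)) + 4*((17/7)*(1/13)) = (9 + 6/13) + 4*(17/91) = 123/13 + 68/91 = 929/91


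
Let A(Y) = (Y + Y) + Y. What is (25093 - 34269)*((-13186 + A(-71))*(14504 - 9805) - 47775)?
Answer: 578176786976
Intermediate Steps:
A(Y) = 3*Y (A(Y) = 2*Y + Y = 3*Y)
(25093 - 34269)*((-13186 + A(-71))*(14504 - 9805) - 47775) = (25093 - 34269)*((-13186 + 3*(-71))*(14504 - 9805) - 47775) = -9176*((-13186 - 213)*4699 - 47775) = -9176*(-13399*4699 - 47775) = -9176*(-62961901 - 47775) = -9176*(-63009676) = 578176786976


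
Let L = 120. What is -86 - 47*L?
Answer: -5726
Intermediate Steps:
-86 - 47*L = -86 - 47*120 = -86 - 5640 = -5726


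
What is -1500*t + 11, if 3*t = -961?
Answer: 480511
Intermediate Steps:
t = -961/3 (t = (⅓)*(-961) = -961/3 ≈ -320.33)
-1500*t + 11 = -1500*(-961/3) + 11 = 480500 + 11 = 480511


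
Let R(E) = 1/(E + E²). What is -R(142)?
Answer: -1/20306 ≈ -4.9247e-5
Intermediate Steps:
-R(142) = -1/(142*(1 + 142)) = -1/(142*143) = -1*1/20306 = -1/20306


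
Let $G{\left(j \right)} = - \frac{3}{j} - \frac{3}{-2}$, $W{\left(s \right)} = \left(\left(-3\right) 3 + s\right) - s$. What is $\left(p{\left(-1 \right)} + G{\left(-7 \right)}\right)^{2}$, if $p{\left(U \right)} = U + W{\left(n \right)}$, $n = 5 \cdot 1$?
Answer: $\frac{12769}{196} \approx 65.148$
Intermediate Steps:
$n = 5$
$W{\left(s \right)} = -9$ ($W{\left(s \right)} = \left(-9 + s\right) - s = -9$)
$G{\left(j \right)} = \frac{3}{2} - \frac{3}{j}$ ($G{\left(j \right)} = - \frac{3}{j} - - \frac{3}{2} = - \frac{3}{j} + \frac{3}{2} = \frac{3}{2} - \frac{3}{j}$)
$p{\left(U \right)} = -9 + U$ ($p{\left(U \right)} = U - 9 = -9 + U$)
$\left(p{\left(-1 \right)} + G{\left(-7 \right)}\right)^{2} = \left(\left(-9 - 1\right) + \left(\frac{3}{2} - \frac{3}{-7}\right)\right)^{2} = \left(-10 + \left(\frac{3}{2} - - \frac{3}{7}\right)\right)^{2} = \left(-10 + \left(\frac{3}{2} + \frac{3}{7}\right)\right)^{2} = \left(-10 + \frac{27}{14}\right)^{2} = \left(- \frac{113}{14}\right)^{2} = \frac{12769}{196}$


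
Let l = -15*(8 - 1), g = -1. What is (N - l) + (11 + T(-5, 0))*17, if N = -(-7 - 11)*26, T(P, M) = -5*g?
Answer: 845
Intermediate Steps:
l = -105 (l = -15*7 = -105)
T(P, M) = 5 (T(P, M) = -5*(-1) = 5)
N = 468 (N = -(-18)*26 = -1*(-468) = 468)
(N - l) + (11 + T(-5, 0))*17 = (468 - 1*(-105)) + (11 + 5)*17 = (468 + 105) + 16*17 = 573 + 272 = 845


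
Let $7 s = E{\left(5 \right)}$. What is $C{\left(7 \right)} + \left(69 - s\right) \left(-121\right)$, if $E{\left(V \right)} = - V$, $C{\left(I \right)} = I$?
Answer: $- \frac{58999}{7} \approx -8428.4$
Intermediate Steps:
$s = - \frac{5}{7}$ ($s = \frac{\left(-1\right) 5}{7} = \frac{1}{7} \left(-5\right) = - \frac{5}{7} \approx -0.71429$)
$C{\left(7 \right)} + \left(69 - s\right) \left(-121\right) = 7 + \left(69 - - \frac{5}{7}\right) \left(-121\right) = 7 + \left(69 + \frac{5}{7}\right) \left(-121\right) = 7 + \frac{488}{7} \left(-121\right) = 7 - \frac{59048}{7} = - \frac{58999}{7}$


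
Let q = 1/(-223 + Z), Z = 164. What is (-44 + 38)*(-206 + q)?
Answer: 72930/59 ≈ 1236.1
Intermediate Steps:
q = -1/59 (q = 1/(-223 + 164) = 1/(-59) = -1/59 ≈ -0.016949)
(-44 + 38)*(-206 + q) = (-44 + 38)*(-206 - 1/59) = -6*(-12155/59) = 72930/59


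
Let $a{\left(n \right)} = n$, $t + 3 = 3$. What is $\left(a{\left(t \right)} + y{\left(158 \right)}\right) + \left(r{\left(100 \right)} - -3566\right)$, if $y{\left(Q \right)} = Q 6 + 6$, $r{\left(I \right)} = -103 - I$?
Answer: $4317$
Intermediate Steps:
$t = 0$ ($t = -3 + 3 = 0$)
$y{\left(Q \right)} = 6 + 6 Q$ ($y{\left(Q \right)} = 6 Q + 6 = 6 + 6 Q$)
$\left(a{\left(t \right)} + y{\left(158 \right)}\right) + \left(r{\left(100 \right)} - -3566\right) = \left(0 + \left(6 + 6 \cdot 158\right)\right) - -3363 = \left(0 + \left(6 + 948\right)\right) + \left(\left(-103 - 100\right) + 3566\right) = \left(0 + 954\right) + \left(-203 + 3566\right) = 954 + 3363 = 4317$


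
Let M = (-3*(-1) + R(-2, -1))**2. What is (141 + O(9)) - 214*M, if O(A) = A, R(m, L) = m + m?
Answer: -64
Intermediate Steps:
R(m, L) = 2*m
M = 1 (M = (-3*(-1) + 2*(-2))**2 = (3 - 4)**2 = (-1)**2 = 1)
(141 + O(9)) - 214*M = (141 + 9) - 214*1 = 150 - 214 = -64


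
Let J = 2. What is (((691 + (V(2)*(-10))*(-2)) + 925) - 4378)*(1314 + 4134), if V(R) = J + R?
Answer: -14611536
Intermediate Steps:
V(R) = 2 + R
(((691 + (V(2)*(-10))*(-2)) + 925) - 4378)*(1314 + 4134) = (((691 + ((2 + 2)*(-10))*(-2)) + 925) - 4378)*(1314 + 4134) = (((691 + (4*(-10))*(-2)) + 925) - 4378)*5448 = (((691 - 40*(-2)) + 925) - 4378)*5448 = (((691 + 80) + 925) - 4378)*5448 = ((771 + 925) - 4378)*5448 = (1696 - 4378)*5448 = -2682*5448 = -14611536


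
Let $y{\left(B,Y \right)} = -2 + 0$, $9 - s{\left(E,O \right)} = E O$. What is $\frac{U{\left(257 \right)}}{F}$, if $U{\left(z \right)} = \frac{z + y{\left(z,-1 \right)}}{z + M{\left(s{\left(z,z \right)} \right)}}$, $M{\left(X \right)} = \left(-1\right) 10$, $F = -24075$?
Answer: $- \frac{17}{396435} \approx -4.2882 \cdot 10^{-5}$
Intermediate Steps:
$s{\left(E,O \right)} = 9 - E O$
$M{\left(X \right)} = -10$
$y{\left(B,Y \right)} = -2$
$U{\left(z \right)} = \frac{-2 + z}{-10 + z}$ ($U{\left(z \right)} = \frac{z - 2}{z - 10} = \frac{-2 + z}{-10 + z}$)
$\frac{U{\left(257 \right)}}{F} = \frac{\frac{1}{-10 + 257} \left(-2 + 257\right)}{-24075} = \frac{1}{247} \cdot 255 \left(- \frac{1}{24075}\right) = \frac{255}{247} \left(- \frac{1}{24075}\right) = - \frac{17}{396435}$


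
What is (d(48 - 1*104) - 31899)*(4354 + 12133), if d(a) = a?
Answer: -526842085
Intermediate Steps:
(d(48 - 1*104) - 31899)*(4354 + 12133) = ((48 - 1*104) - 31899)*(4354 + 12133) = ((48 - 104) - 31899)*16487 = (-56 - 31899)*16487 = -31955*16487 = -526842085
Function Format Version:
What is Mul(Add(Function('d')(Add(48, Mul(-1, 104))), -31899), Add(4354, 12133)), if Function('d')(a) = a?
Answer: -526842085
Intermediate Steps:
Mul(Add(Function('d')(Add(48, Mul(-1, 104))), -31899), Add(4354, 12133)) = Mul(Add(Add(48, Mul(-1, 104)), -31899), Add(4354, 12133)) = Mul(Add(Add(48, -104), -31899), 16487) = Mul(Add(-56, -31899), 16487) = Mul(-31955, 16487) = -526842085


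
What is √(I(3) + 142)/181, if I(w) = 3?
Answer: √145/181 ≈ 0.066528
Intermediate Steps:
√(I(3) + 142)/181 = √(3 + 142)/181 = √145/181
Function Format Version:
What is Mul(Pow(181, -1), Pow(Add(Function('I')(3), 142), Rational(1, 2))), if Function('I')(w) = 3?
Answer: Mul(Rational(1, 181), Pow(145, Rational(1, 2))) ≈ 0.066528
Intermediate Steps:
Mul(Pow(181, -1), Pow(Add(Function('I')(3), 142), Rational(1, 2))) = Mul(Pow(181, -1), Pow(Add(3, 142), Rational(1, 2))) = Mul(Rational(1, 181), Pow(145, Rational(1, 2)))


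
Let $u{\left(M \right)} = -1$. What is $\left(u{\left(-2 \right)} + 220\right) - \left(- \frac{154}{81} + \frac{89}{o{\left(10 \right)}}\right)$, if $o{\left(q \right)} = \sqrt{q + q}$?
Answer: $\frac{17893}{81} - \frac{89 \sqrt{5}}{10} \approx 201.0$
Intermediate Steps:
$o{\left(q \right)} = \sqrt{2} \sqrt{q}$ ($o{\left(q \right)} = \sqrt{2 q} = \sqrt{2} \sqrt{q}$)
$\left(u{\left(-2 \right)} + 220\right) - \left(- \frac{154}{81} + \frac{89}{o{\left(10 \right)}}\right) = \left(-1 + 220\right) - \left(- \frac{154}{81} + 89 \frac{\sqrt{5}}{10}\right) = 219 - \left(- \frac{154}{81} + \frac{89}{2 \sqrt{5}}\right) = 219 + \left(\frac{154}{81} - 89 \frac{\sqrt{5}}{10}\right) = 219 + \left(\frac{154}{81} - \frac{89 \sqrt{5}}{10}\right) = \frac{17893}{81} - \frac{89 \sqrt{5}}{10}$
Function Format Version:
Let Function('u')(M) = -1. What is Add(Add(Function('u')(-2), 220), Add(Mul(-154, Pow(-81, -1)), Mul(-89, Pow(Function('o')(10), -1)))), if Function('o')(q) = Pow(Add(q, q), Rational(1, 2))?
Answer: Add(Rational(17893, 81), Mul(Rational(-89, 10), Pow(5, Rational(1, 2)))) ≈ 201.00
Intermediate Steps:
Function('o')(q) = Mul(Pow(2, Rational(1, 2)), Pow(q, Rational(1, 2))) (Function('o')(q) = Pow(Mul(2, q), Rational(1, 2)) = Mul(Pow(2, Rational(1, 2)), Pow(q, Rational(1, 2))))
Add(Add(Function('u')(-2), 220), Add(Mul(-154, Pow(-81, -1)), Mul(-89, Pow(Function('o')(10), -1)))) = Add(Add(-1, 220), Add(Mul(-154, Pow(-81, -1)), Mul(-89, Pow(Mul(Pow(2, Rational(1, 2)), Pow(10, Rational(1, 2))), -1)))) = Add(219, Add(Mul(-154, Rational(-1, 81)), Mul(-89, Pow(Mul(2, Pow(5, Rational(1, 2))), -1)))) = Add(219, Add(Rational(154, 81), Mul(-89, Mul(Rational(1, 10), Pow(5, Rational(1, 2)))))) = Add(219, Add(Rational(154, 81), Mul(Rational(-89, 10), Pow(5, Rational(1, 2))))) = Add(Rational(17893, 81), Mul(Rational(-89, 10), Pow(5, Rational(1, 2))))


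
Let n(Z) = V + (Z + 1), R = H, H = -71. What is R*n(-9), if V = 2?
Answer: 426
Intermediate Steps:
R = -71
n(Z) = 3 + Z (n(Z) = 2 + (Z + 1) = 2 + (1 + Z) = 3 + Z)
R*n(-9) = -71*(3 - 9) = -71*(-6) = 426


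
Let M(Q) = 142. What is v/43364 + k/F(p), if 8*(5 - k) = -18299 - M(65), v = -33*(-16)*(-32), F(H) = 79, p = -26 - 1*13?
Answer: 197682953/6851512 ≈ 28.852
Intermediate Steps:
p = -39 (p = -26 - 13 = -39)
v = -16896 (v = 528*(-32) = -16896)
k = 18481/8 (k = 5 - (-18299 - 1*142)/8 = 5 - (-18299 - 142)/8 = 5 - 1/8*(-18441) = 5 + 18441/8 = 18481/8 ≈ 2310.1)
v/43364 + k/F(p) = -16896/43364 + (18481/8)/79 = -16896*1/43364 + (18481/8)*(1/79) = -4224/10841 + 18481/632 = 197682953/6851512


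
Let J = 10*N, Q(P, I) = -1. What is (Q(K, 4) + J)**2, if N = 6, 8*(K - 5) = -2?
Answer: 3481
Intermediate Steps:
K = 19/4 (K = 5 + (1/8)*(-2) = 5 - 1/4 = 19/4 ≈ 4.7500)
J = 60 (J = 10*6 = 60)
(Q(K, 4) + J)**2 = (-1 + 60)**2 = 59**2 = 3481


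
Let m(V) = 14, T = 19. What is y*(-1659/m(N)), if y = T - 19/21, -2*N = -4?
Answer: -15010/7 ≈ -2144.3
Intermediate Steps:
N = 2 (N = -½*(-4) = 2)
y = 380/21 (y = 19 - 19/21 = 380/21 ≈ 18.095)
y*(-1659/m(N)) = 380*(-1659/14)/21 = 380*(-1659*1/14)/21 = (380/21)*(-237/2) = -15010/7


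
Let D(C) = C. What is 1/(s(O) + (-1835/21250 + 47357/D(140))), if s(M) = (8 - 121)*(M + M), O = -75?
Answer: 59500/1028646587 ≈ 5.7843e-5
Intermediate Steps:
s(M) = -226*M
1/(s(O) + (-1835/21250 + 47357/D(140))) = 1/(-226*(-75) + (-1835/21250 + 47357/140)) = 1/(16950 + (-1835*1/21250 + 47357*(1/140))) = 1/(16950 + (-367/4250 + 47357/140)) = 1/(16950 + 20121587/59500) = 1/(1028646587/59500) = 59500/1028646587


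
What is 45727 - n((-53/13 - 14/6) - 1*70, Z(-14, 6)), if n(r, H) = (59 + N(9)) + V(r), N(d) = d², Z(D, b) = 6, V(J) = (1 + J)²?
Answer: 60688346/1521 ≈ 39900.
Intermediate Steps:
n(r, H) = 140 + (1 + r)² (n(r, H) = (59 + 9²) + (1 + r)² = (59 + 81) + (1 + r)² = 140 + (1 + r)²)
45727 - n((-53/13 - 14/6) - 1*70, Z(-14, 6)) = 45727 - (140 + (1 + ((-53/13 - 14/6) - 1*70))²) = 45727 - (140 + (1 + ((-53*1/13 - 14*⅙) - 70))²) = 45727 - (140 + (1 + ((-53/13 - 7/3) - 70))²) = 45727 - (140 + (1 + (-250/39 - 70))²) = 45727 - (140 + (1 - 2980/39)²) = 45727 - (140 + (-2941/39)²) = 45727 - (140 + 8649481/1521) = 45727 - 1*8862421/1521 = 45727 - 8862421/1521 = 60688346/1521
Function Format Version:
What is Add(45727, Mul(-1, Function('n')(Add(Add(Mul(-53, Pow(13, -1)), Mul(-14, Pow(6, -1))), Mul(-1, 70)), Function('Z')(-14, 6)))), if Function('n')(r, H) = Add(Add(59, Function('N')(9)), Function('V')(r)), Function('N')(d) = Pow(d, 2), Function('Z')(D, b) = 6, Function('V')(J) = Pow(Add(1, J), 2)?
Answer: Rational(60688346, 1521) ≈ 39900.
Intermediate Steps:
Function('n')(r, H) = Add(140, Pow(Add(1, r), 2)) (Function('n')(r, H) = Add(Add(59, Pow(9, 2)), Pow(Add(1, r), 2)) = Add(Add(59, 81), Pow(Add(1, r), 2)) = Add(140, Pow(Add(1, r), 2)))
Add(45727, Mul(-1, Function('n')(Add(Add(Mul(-53, Pow(13, -1)), Mul(-14, Pow(6, -1))), Mul(-1, 70)), Function('Z')(-14, 6)))) = Add(45727, Mul(-1, Add(140, Pow(Add(1, Add(Add(Mul(-53, Pow(13, -1)), Mul(-14, Pow(6, -1))), Mul(-1, 70))), 2)))) = Add(45727, Mul(-1, Add(140, Pow(Add(1, Add(Add(Mul(-53, Rational(1, 13)), Mul(-14, Rational(1, 6))), -70)), 2)))) = Add(45727, Mul(-1, Add(140, Pow(Add(1, Add(Add(Rational(-53, 13), Rational(-7, 3)), -70)), 2)))) = Add(45727, Mul(-1, Add(140, Pow(Add(1, Add(Rational(-250, 39), -70)), 2)))) = Add(45727, Mul(-1, Add(140, Pow(Add(1, Rational(-2980, 39)), 2)))) = Add(45727, Mul(-1, Add(140, Pow(Rational(-2941, 39), 2)))) = Add(45727, Mul(-1, Add(140, Rational(8649481, 1521)))) = Add(45727, Mul(-1, Rational(8862421, 1521))) = Add(45727, Rational(-8862421, 1521)) = Rational(60688346, 1521)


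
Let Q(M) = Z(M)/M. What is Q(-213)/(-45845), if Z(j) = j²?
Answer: 213/45845 ≈ 0.0046461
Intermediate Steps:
Q(M) = M (Q(M) = M²/M = M)
Q(-213)/(-45845) = -213/(-45845) = -213*(-1/45845) = 213/45845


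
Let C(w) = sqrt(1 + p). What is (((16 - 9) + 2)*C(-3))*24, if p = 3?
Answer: 432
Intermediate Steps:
C(w) = 2 (C(w) = sqrt(1 + 3) = sqrt(4) = 2)
(((16 - 9) + 2)*C(-3))*24 = (((16 - 9) + 2)*2)*24 = ((7 + 2)*2)*24 = (9*2)*24 = 18*24 = 432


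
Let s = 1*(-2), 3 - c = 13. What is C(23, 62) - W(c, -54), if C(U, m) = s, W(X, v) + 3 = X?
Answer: 11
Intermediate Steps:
c = -10 (c = 3 - 1*13 = 3 - 13 = -10)
W(X, v) = -3 + X
s = -2
C(U, m) = -2
C(23, 62) - W(c, -54) = -2 - (-3 - 10) = -2 - 1*(-13) = -2 + 13 = 11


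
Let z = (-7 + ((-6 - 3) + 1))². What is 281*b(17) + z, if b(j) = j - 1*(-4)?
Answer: 6126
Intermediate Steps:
b(j) = 4 + j (b(j) = j + 4 = 4 + j)
z = 225 (z = (-7 + (-9 + 1))² = (-7 - 8)² = (-15)² = 225)
281*b(17) + z = 281*(4 + 17) + 225 = 281*21 + 225 = 5901 + 225 = 6126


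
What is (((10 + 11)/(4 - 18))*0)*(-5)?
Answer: 0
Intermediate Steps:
(((10 + 11)/(4 - 18))*0)*(-5) = ((21/(-14))*0)*(-5) = ((21*(-1/14))*0)*(-5) = -3/2*0*(-5) = 0*(-5) = 0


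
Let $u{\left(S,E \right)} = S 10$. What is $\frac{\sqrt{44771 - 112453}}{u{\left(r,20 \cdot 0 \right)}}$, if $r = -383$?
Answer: $- \frac{i \sqrt{67682}}{3830} \approx - 0.067926 i$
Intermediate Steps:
$u{\left(S,E \right)} = 10 S$
$\frac{\sqrt{44771 - 112453}}{u{\left(r,20 \cdot 0 \right)}} = \frac{\sqrt{44771 - 112453}}{10 \left(-383\right)} = \frac{\sqrt{-67682}}{-3830} = i \sqrt{67682} \left(- \frac{1}{3830}\right) = - \frac{i \sqrt{67682}}{3830}$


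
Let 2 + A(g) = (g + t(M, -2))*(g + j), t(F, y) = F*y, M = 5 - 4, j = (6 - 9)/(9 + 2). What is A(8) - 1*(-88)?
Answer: 1456/11 ≈ 132.36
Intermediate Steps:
j = -3/11 ≈ -0.27273
M = 1
A(g) = -2 + (-2 + g)*(-3/11 + g) (A(g) = -2 + (g + 1*(-2))*(g - 3/11) = -2 + (g - 2)*(-3/11 + g) = -2 + (-2 + g)*(-3/11 + g))
A(8) - 1*(-88) = (-16/11 + 8² - 25/11*8) - 1*(-88) = (-16/11 + 64 - 200/11) + 88 = 488/11 + 88 = 1456/11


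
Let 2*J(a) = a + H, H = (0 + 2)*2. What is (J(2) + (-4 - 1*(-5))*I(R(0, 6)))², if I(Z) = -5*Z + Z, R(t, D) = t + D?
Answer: 441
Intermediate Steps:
R(t, D) = D + t
H = 4 (H = 2*2 = 4)
I(Z) = -4*Z
J(a) = 2 + a/2 (J(a) = (a + 4)/2 = (4 + a)/2 = 2 + a/2)
(J(2) + (-4 - 1*(-5))*I(R(0, 6)))² = ((2 + (½)*2) + (-4 - 1*(-5))*(-4*(6 + 0)))² = ((2 + 1) + (-4 + 5)*(-4*6))² = (3 + 1*(-24))² = (3 - 24)² = (-21)² = 441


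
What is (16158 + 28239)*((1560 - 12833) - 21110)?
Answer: -1437708051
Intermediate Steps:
(16158 + 28239)*((1560 - 12833) - 21110) = 44397*(-11273 - 21110) = 44397*(-32383) = -1437708051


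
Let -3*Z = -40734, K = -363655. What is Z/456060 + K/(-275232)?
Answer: 14132133283/10460192160 ≈ 1.3510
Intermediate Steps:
Z = 13578 (Z = -⅓*(-40734) = 13578)
Z/456060 + K/(-275232) = 13578/456060 - 363655/(-275232) = 13578*(1/456060) - 363655*(-1/275232) = 2263/76010 + 363655/275232 = 14132133283/10460192160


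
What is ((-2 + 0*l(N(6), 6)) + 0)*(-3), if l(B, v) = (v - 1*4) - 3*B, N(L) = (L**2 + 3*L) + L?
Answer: 6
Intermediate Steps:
N(L) = L**2 + 4*L
l(B, v) = -4 + v - 3*B (l(B, v) = (v - 4) - 3*B = (-4 + v) - 3*B = -4 + v - 3*B)
((-2 + 0*l(N(6), 6)) + 0)*(-3) = ((-2 + 0*(-4 + 6 - 18*(4 + 6))) + 0)*(-3) = ((-2 + 0*(-4 + 6 - 18*10)) + 0)*(-3) = ((-2 + 0*(-4 + 6 - 3*60)) + 0)*(-3) = ((-2 + 0*(-4 + 6 - 180)) + 0)*(-3) = ((-2 + 0*(-178)) + 0)*(-3) = ((-2 + 0) + 0)*(-3) = (-2 + 0)*(-3) = -2*(-3) = 6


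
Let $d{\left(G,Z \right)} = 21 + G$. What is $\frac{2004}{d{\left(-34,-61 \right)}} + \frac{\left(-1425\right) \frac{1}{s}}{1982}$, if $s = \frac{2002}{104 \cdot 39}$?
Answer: $- \frac{154364178}{991991} \approx -155.61$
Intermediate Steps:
$s = \frac{77}{156}$ ($s = \frac{2002}{4056} = 2002 \cdot \frac{1}{4056} = \frac{77}{156} \approx 0.49359$)
$\frac{2004}{d{\left(-34,-61 \right)}} + \frac{\left(-1425\right) \frac{1}{s}}{1982} = \frac{2004}{21 - 34} + \frac{\left(-1425\right) \frac{1}{\frac{77}{156}}}{1982} = \frac{2004}{-13} + \left(-1425\right) \frac{156}{77} \cdot \frac{1}{1982} = 2004 \left(- \frac{1}{13}\right) - \frac{111150}{76307} = - \frac{2004}{13} - \frac{111150}{76307} = - \frac{154364178}{991991}$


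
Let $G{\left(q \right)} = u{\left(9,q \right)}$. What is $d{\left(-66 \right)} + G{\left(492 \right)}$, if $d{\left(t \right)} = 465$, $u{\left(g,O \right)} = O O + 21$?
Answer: $242550$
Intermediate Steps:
$u{\left(g,O \right)} = 21 + O^{2}$ ($u{\left(g,O \right)} = O^{2} + 21 = 21 + O^{2}$)
$G{\left(q \right)} = 21 + q^{2}$
$d{\left(-66 \right)} + G{\left(492 \right)} = 465 + \left(21 + 492^{2}\right) = 465 + \left(21 + 242064\right) = 465 + 242085 = 242550$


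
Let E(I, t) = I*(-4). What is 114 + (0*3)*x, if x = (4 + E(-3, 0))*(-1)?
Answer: 114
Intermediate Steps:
E(I, t) = -4*I
x = -16 (x = (4 - 4*(-3))*(-1) = (4 + 12)*(-1) = 16*(-1) = -16)
114 + (0*3)*x = 114 + (0*3)*(-16) = 114 + 0*(-16) = 114 + 0 = 114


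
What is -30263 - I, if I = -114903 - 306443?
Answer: 391083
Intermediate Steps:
I = -421346
-30263 - I = -30263 - 1*(-421346) = -30263 + 421346 = 391083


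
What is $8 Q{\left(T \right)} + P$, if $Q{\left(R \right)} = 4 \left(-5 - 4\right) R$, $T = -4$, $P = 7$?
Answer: $1159$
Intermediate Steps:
$Q{\left(R \right)} = - 36 R$ ($Q{\left(R \right)} = 4 \left(-9\right) R = - 36 R$)
$8 Q{\left(T \right)} + P = 8 \left(\left(-36\right) \left(-4\right)\right) + 7 = 8 \cdot 144 + 7 = 1152 + 7 = 1159$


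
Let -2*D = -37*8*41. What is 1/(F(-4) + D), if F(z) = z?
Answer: 1/6064 ≈ 0.00016491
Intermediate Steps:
D = 6068 (D = -(-37*8)*41/2 = -(-148)*41 = -½*(-12136) = 6068)
1/(F(-4) + D) = 1/(-4 + 6068) = 1/6064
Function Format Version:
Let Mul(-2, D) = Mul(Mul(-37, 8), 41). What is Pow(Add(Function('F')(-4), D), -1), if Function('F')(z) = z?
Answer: Rational(1, 6064) ≈ 0.00016491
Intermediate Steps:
D = 6068 (D = Mul(Rational(-1, 2), Mul(Mul(-37, 8), 41)) = Mul(Rational(-1, 2), Mul(-296, 41)) = Mul(Rational(-1, 2), -12136) = 6068)
Pow(Add(Function('F')(-4), D), -1) = Pow(Add(-4, 6068), -1) = Pow(6064, -1) = Rational(1, 6064)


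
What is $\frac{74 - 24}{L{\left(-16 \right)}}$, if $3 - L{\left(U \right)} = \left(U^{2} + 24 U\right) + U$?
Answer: $\frac{50}{147} \approx 0.34014$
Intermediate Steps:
$L{\left(U \right)} = 3 - U^{2} - 25 U$ ($L{\left(U \right)} = 3 - \left(\left(U^{2} + 24 U\right) + U\right) = 3 - \left(U^{2} + 25 U\right) = 3 - U^{2} - 25 U$)
$\frac{74 - 24}{L{\left(-16 \right)}} = \frac{74 - 24}{3 - \left(-16\right)^{2} - -400} = \frac{50}{3 - 256 + 400} = \frac{50}{147}$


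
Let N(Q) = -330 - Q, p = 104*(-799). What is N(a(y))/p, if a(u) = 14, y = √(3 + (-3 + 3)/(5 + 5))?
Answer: 43/10387 ≈ 0.0041398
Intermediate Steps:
p = -83096
y = √3 (y = √(3 + 0/10) = √(3 + 0*(⅒)) = √(3 + 0) = √3 ≈ 1.7320)
N(a(y))/p = (-330 - 1*14)/(-83096) = (-330 - 14)*(-1/83096) = -344*(-1/83096) = 43/10387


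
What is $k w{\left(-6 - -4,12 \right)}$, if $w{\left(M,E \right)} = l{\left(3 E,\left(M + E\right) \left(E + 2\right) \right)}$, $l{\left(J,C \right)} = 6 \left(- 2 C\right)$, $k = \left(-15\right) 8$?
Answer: $201600$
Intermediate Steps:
$k = -120$
$l{\left(J,C \right)} = - 12 C$
$w{\left(M,E \right)} = - 12 \left(2 + E\right) \left(E + M\right)$ ($w{\left(M,E \right)} = - 12 \left(M + E\right) \left(E + 2\right) = - 12 \left(E + M\right) \left(2 + E\right) = - 12 \left(2 + E\right) \left(E + M\right)$)
$k w{\left(-6 - -4,12 \right)} = - 120 \left(\left(-24\right) 12 - 24 \left(-6 - -4\right) - 12 \cdot 12^{2} - 144 \left(-6 - -4\right)\right) = - 120 \left(-288 - 24 \left(-6 + 4\right) - 1728 - 144 \left(-6 + 4\right)\right) = - 120 \left(-288 - -48 - 1728 - 144 \left(-2\right)\right) = - 120 \left(-288 + 48 - 1728 + 288\right) = \left(-120\right) \left(-1680\right) = 201600$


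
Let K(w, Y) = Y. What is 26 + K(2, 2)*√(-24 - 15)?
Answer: 26 + 2*I*√39 ≈ 26.0 + 12.49*I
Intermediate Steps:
26 + K(2, 2)*√(-24 - 15) = 26 + 2*√(-24 - 15) = 26 + 2*√(-39) = 26 + 2*(I*√39) = 26 + 2*I*√39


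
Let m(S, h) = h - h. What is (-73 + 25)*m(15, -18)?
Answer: 0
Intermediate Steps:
m(S, h) = 0
(-73 + 25)*m(15, -18) = (-73 + 25)*0 = -48*0 = 0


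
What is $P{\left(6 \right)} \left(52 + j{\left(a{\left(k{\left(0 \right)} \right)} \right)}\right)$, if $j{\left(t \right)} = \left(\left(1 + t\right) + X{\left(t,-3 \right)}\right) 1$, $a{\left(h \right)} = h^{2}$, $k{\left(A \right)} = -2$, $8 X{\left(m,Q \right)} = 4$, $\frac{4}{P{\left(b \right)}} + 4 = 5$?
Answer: $230$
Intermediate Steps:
$P{\left(b \right)} = 4$ ($P{\left(b \right)} = \frac{4}{-4 + 5} = \frac{4}{1} = 4 \cdot 1 = 4$)
$X{\left(m,Q \right)} = \frac{1}{2}$ ($X{\left(m,Q \right)} = \frac{1}{8} \cdot 4 = \frac{1}{2}$)
$j{\left(t \right)} = \frac{3}{2} + t$ ($j{\left(t \right)} = \left(\left(1 + t\right) + \frac{1}{2}\right) 1 = \left(\frac{3}{2} + t\right) 1 = \frac{3}{2} + t$)
$P{\left(6 \right)} \left(52 + j{\left(a{\left(k{\left(0 \right)} \right)} \right)}\right) = 4 \left(52 + \left(\frac{3}{2} + \left(-2\right)^{2}\right)\right) = 4 \left(52 + \left(\frac{3}{2} + 4\right)\right) = 4 \left(52 + \frac{11}{2}\right) = 4 \cdot \frac{115}{2} = 230$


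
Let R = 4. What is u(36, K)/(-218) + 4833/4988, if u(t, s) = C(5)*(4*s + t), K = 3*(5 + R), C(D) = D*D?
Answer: -8451603/543692 ≈ -15.545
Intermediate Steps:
C(D) = D**2
K = 27 (K = 3*(5 + 4) = 3*9 = 27)
u(t, s) = 25*t + 100*s (u(t, s) = 5**2*(4*s + t) = 25*(t + 4*s) = 25*t + 100*s)
u(36, K)/(-218) + 4833/4988 = (25*36 + 100*27)/(-218) + 4833/4988 = (900 + 2700)*(-1/218) + 4833*(1/4988) = 3600*(-1/218) + 4833/4988 = -1800/109 + 4833/4988 = -8451603/543692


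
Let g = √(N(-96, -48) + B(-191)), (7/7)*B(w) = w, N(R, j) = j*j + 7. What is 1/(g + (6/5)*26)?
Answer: -195/7166 + 25*√530/14332 ≈ 0.012946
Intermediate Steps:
N(R, j) = 7 + j² (N(R, j) = j² + 7 = 7 + j²)
B(w) = w
g = 2*√530 (g = √((7 + (-48)²) - 191) = √((7 + 2304) - 191) = √(2311 - 191) = √2120 = 2*√530 ≈ 46.043)
1/(g + (6/5)*26) = 1/(2*√530 + (6/5)*26) = 1/(2*√530 + 156/5) = 1/(156/5 + 2*√530)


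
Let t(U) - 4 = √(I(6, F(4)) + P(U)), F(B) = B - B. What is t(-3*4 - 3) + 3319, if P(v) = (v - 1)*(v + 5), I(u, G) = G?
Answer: 3323 + 4*√10 ≈ 3335.6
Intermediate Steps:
F(B) = 0
P(v) = (-1 + v)*(5 + v)
t(U) = 4 + √(-5 + U² + 4*U) (t(U) = 4 + √(0 + (-5 + U² + 4*U)) = 4 + √(-5 + U² + 4*U))
t(-3*4 - 3) + 3319 = (4 + √(-5 + (-3*4 - 3)² + 4*(-3*4 - 3))) + 3319 = (4 + √(-5 + (-12 - 3)² + 4*(-12 - 3))) + 3319 = (4 + √(-5 + (-15)² + 4*(-15))) + 3319 = (4 + √(-5 + 225 - 60)) + 3319 = (4 + √160) + 3319 = (4 + 4*√10) + 3319 = 3323 + 4*√10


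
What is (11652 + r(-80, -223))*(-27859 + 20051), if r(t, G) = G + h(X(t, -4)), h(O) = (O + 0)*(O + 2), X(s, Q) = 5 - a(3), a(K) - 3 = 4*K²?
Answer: -97732736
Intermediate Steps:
a(K) = 3 + 4*K²
X(s, Q) = -34 (X(s, Q) = 5 - (3 + 4*3²) = 5 - (3 + 4*9) = 5 - (3 + 36) = 5 - 1*39 = 5 - 39 = -34)
h(O) = O*(2 + O)
r(t, G) = 1088 + G (r(t, G) = G - 34*(2 - 34) = G - 34*(-32) = G + 1088 = 1088 + G)
(11652 + r(-80, -223))*(-27859 + 20051) = (11652 + (1088 - 223))*(-27859 + 20051) = (11652 + 865)*(-7808) = 12517*(-7808) = -97732736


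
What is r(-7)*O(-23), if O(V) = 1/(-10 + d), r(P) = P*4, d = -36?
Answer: 14/23 ≈ 0.60870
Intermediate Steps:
r(P) = 4*P
O(V) = -1/46 (O(V) = 1/(-10 - 36) = 1/(-46) = -1/46)
r(-7)*O(-23) = (4*(-7))*(-1/46) = -28*(-1/46) = 14/23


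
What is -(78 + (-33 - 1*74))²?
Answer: -841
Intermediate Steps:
-(78 + (-33 - 1*74))² = -(78 + (-33 - 74))² = -(78 - 107)² = -1*(-29)² = -1*841 = -841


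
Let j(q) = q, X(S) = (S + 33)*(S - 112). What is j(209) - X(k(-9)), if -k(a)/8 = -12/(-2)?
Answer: -2191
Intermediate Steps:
k(a) = -48 (k(a) = -(-96)/(-2) = -(-96)*(-1)/2 = -8*6 = -48)
X(S) = (-112 + S)*(33 + S) (X(S) = (33 + S)*(-112 + S) = (-112 + S)*(33 + S))
j(209) - X(k(-9)) = 209 - (-3696 + (-48)² - 79*(-48)) = 209 - (-3696 + 2304 + 3792) = 209 - 1*2400 = 209 - 2400 = -2191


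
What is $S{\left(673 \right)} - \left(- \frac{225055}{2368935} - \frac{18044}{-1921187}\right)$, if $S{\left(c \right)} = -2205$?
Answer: $- \frac{2006986776962216}{910233425169} \approx -2204.9$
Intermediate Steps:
$S{\left(673 \right)} - \left(- \frac{225055}{2368935} - \frac{18044}{-1921187}\right) = -2205 - \left(- \frac{225055}{2368935} - \frac{18044}{-1921187}\right) = -2205 - \left(\left(-225055\right) \frac{1}{2368935} - - \frac{18044}{1921187}\right) = -2205 - \left(- \frac{45011}{473787} + \frac{18044}{1921187}\right) = -2205 - - \frac{77925535429}{910233425169} = -2205 + \frac{77925535429}{910233425169} = - \frac{2006986776962216}{910233425169}$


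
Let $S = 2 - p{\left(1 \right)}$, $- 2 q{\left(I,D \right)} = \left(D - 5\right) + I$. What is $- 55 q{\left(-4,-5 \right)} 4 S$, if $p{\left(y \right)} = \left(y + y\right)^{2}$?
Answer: $3080$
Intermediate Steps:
$p{\left(y \right)} = 4 y^{2}$ ($p{\left(y \right)} = \left(2 y\right)^{2} = 4 y^{2}$)
$q{\left(I,D \right)} = \frac{5}{2} - \frac{D}{2} - \frac{I}{2}$ ($q{\left(I,D \right)} = - \frac{\left(D - 5\right) + I}{2} = - \frac{\left(-5 + D\right) + I}{2} = - \frac{-5 + D + I}{2} = \frac{5}{2} - \frac{D}{2} - \frac{I}{2}$)
$S = -2$ ($S = 2 - 4 \cdot 1^{2} = 2 - 4 \cdot 1 = 2 - 4 = -2$)
$- 55 q{\left(-4,-5 \right)} 4 S = - 55 \left(\frac{5}{2} - - \frac{5}{2} - -2\right) 4 \left(-2\right) = - 55 \left(\frac{5}{2} + \frac{5}{2} + 2\right) 4 \left(-2\right) = - 55 \cdot 7 \cdot 4 \left(-2\right) = - 55 \cdot 28 \left(-2\right) = \left(-55\right) \left(-56\right) = 3080$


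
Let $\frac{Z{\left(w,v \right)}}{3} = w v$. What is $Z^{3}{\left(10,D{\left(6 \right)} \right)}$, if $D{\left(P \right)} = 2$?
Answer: $216000$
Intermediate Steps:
$Z{\left(w,v \right)} = 3 v w$ ($Z{\left(w,v \right)} = 3 w v = 3 v w$)
$Z^{3}{\left(10,D{\left(6 \right)} \right)} = \left(3 \cdot 2 \cdot 10\right)^{3} = 60^{3} = 216000$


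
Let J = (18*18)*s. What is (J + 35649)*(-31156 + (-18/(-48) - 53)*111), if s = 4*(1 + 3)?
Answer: -12085710507/8 ≈ -1.5107e+9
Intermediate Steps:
s = 16 (s = 4*4 = 16)
J = 5184 (J = (18*18)*16 = 324*16 = 5184)
(J + 35649)*(-31156 + (-18/(-48) - 53)*111) = (5184 + 35649)*(-31156 + (-18/(-48) - 53)*111) = 40833*(-31156 + (-18*(-1/48) - 53)*111) = 40833*(-31156 + (3/8 - 53)*111) = 40833*(-31156 - 421/8*111) = 40833*(-31156 - 46731/8) = 40833*(-295979/8) = -12085710507/8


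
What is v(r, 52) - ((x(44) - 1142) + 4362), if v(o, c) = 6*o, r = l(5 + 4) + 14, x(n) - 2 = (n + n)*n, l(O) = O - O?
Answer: -7010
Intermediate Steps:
l(O) = 0
x(n) = 2 + 2*n**2 (x(n) = 2 + (n + n)*n = 2 + (2*n)*n = 2 + 2*n**2)
r = 14 (r = 0 + 14 = 14)
v(r, 52) - ((x(44) - 1142) + 4362) = 6*14 - (((2 + 2*44**2) - 1142) + 4362) = 84 - (((2 + 2*1936) - 1142) + 4362) = 84 - (((2 + 3872) - 1142) + 4362) = 84 - ((3874 - 1142) + 4362) = 84 - (2732 + 4362) = 84 - 1*7094 = 84 - 7094 = -7010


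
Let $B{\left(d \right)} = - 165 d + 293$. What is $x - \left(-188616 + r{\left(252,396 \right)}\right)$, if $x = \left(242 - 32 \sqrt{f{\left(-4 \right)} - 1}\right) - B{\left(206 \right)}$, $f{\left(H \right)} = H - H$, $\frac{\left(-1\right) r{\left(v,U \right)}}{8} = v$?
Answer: $224571 - 32 i \approx 2.2457 \cdot 10^{5} - 32.0 i$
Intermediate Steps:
$r{\left(v,U \right)} = - 8 v$
$f{\left(H \right)} = 0$
$B{\left(d \right)} = 293 - 165 d$
$x = 33939 - 32 i$ ($x = \left(242 - 32 \sqrt{0 - 1}\right) - \left(293 - 33990\right) = \left(242 - 32 \sqrt{-1}\right) - \left(293 - 33990\right) = \left(242 - 32 i\right) - -33697 = \left(242 - 32 i\right) + 33697 = 33939 - 32 i \approx 33939.0 - 32.0 i$)
$x - \left(-188616 + r{\left(252,396 \right)}\right) = \left(33939 - 32 i\right) + \left(188616 - \left(-8\right) 252\right) = \left(33939 - 32 i\right) + \left(188616 - -2016\right) = \left(33939 - 32 i\right) + \left(188616 + 2016\right) = \left(33939 - 32 i\right) + 190632 = 224571 - 32 i$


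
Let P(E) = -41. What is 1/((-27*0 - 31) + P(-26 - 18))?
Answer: -1/72 ≈ -0.013889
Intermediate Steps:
1/((-27*0 - 31) + P(-26 - 18)) = 1/((-27*0 - 31) - 41) = 1/((0 - 31) - 41) = 1/(-31 - 41) = 1/(-72) = -1/72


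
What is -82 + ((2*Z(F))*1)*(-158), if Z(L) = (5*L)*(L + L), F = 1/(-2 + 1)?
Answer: -3242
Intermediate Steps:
F = -1 (F = 1/(-1) = -1)
Z(L) = 10*L**2 (Z(L) = (5*L)*(2*L) = 10*L**2)
-82 + ((2*Z(F))*1)*(-158) = -82 + ((2*(10*(-1)**2))*1)*(-158) = -82 + ((2*(10*1))*1)*(-158) = -82 + ((2*10)*1)*(-158) = -82 + (20*1)*(-158) = -82 + 20*(-158) = -82 - 3160 = -3242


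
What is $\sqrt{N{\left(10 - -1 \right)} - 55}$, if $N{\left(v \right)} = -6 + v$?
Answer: $5 i \sqrt{2} \approx 7.0711 i$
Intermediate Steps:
$\sqrt{N{\left(10 - -1 \right)} - 55} = \sqrt{\left(-6 + \left(10 - -1\right)\right) - 55} = \sqrt{\left(-6 + \left(10 + 1\right)\right) - 55} = \sqrt{\left(-6 + 11\right) - 55} = \sqrt{5 - 55} = \sqrt{-50} = 5 i \sqrt{2}$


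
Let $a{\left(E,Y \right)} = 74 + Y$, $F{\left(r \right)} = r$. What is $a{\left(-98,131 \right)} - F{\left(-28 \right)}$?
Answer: $233$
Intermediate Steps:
$a{\left(-98,131 \right)} - F{\left(-28 \right)} = \left(74 + 131\right) - -28 = 205 + 28 = 233$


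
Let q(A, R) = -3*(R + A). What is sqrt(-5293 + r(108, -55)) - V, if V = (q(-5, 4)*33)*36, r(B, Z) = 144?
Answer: -3564 + I*sqrt(5149) ≈ -3564.0 + 71.757*I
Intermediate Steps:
q(A, R) = -3*A - 3*R (q(A, R) = -3*(A + R) = -3*A - 3*R)
V = 3564 (V = ((-3*(-5) - 3*4)*33)*36 = ((15 - 12)*33)*36 = (3*33)*36 = 99*36 = 3564)
sqrt(-5293 + r(108, -55)) - V = sqrt(-5293 + 144) - 1*3564 = sqrt(-5149) - 3564 = I*sqrt(5149) - 3564 = -3564 + I*sqrt(5149)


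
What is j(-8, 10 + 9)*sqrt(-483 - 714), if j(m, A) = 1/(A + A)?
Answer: 3*I*sqrt(133)/38 ≈ 0.91047*I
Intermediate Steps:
j(m, A) = 1/(2*A)
j(-8, 10 + 9)*sqrt(-483 - 714) = (1/(2*(10 + 9)))*sqrt(-483 - 714) = ((1/2)/19)*sqrt(-1197) = ((1/2)*(1/19))*(3*I*sqrt(133)) = (3*I*sqrt(133))/38 = 3*I*sqrt(133)/38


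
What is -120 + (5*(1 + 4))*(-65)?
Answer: -1745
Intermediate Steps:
-120 + (5*(1 + 4))*(-65) = -120 + (5*5)*(-65) = -120 + 25*(-65) = -120 - 1625 = -1745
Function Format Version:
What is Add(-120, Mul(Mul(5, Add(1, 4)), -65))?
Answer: -1745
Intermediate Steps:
Add(-120, Mul(Mul(5, Add(1, 4)), -65)) = Add(-120, Mul(Mul(5, 5), -65)) = Add(-120, Mul(25, -65)) = Add(-120, -1625) = -1745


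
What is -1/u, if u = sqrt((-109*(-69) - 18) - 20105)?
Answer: I*sqrt(12602)/12602 ≈ 0.008908*I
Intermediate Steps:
u = I*sqrt(12602) (u = sqrt((7521 - 18) - 20105) = sqrt(7503 - 20105) = sqrt(-12602) = I*sqrt(12602) ≈ 112.26*I)
-1/u = -1/(I*sqrt(12602)) = -(-1)*I*sqrt(12602)/12602 = I*sqrt(12602)/12602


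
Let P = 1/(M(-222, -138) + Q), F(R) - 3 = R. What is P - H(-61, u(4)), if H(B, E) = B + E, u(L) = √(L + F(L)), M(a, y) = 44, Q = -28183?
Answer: 1716478/28139 - √11 ≈ 57.683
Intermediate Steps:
F(R) = 3 + R
u(L) = √(3 + 2*L) (u(L) = √(L + (3 + L)) = √(3 + 2*L))
P = -1/28139 (P = 1/(44 - 28183) = 1/(-28139) = -1/28139 ≈ -3.5538e-5)
P - H(-61, u(4)) = -1/28139 - (-61 + √(3 + 2*4)) = -1/28139 - (-61 + √(3 + 8)) = -1/28139 - (-61 + √11) = -1/28139 + (61 - √11) = 1716478/28139 - √11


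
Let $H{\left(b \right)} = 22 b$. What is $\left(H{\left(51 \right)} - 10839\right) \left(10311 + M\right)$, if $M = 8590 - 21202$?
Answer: $22358817$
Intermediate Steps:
$M = -12612$
$\left(H{\left(51 \right)} - 10839\right) \left(10311 + M\right) = \left(22 \cdot 51 - 10839\right) \left(10311 - 12612\right) = \left(1122 - 10839\right) \left(-2301\right) = \left(-9717\right) \left(-2301\right) = 22358817$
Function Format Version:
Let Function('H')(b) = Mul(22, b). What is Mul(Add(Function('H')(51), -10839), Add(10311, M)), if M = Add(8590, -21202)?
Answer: 22358817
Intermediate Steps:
M = -12612
Mul(Add(Function('H')(51), -10839), Add(10311, M)) = Mul(Add(Mul(22, 51), -10839), Add(10311, -12612)) = Mul(Add(1122, -10839), -2301) = Mul(-9717, -2301) = 22358817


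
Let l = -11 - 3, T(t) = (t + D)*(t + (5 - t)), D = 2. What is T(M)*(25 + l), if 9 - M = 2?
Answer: 495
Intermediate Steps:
M = 7 (M = 9 - 1*2 = 9 - 2 = 7)
T(t) = 10 + 5*t (T(t) = (t + 2)*(t + (5 - t)) = (2 + t)*5 = 10 + 5*t)
l = -14
T(M)*(25 + l) = (10 + 5*7)*(25 - 14) = (10 + 35)*11 = 45*11 = 495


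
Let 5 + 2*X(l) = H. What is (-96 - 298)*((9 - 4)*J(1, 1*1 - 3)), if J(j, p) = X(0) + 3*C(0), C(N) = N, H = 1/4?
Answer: 18715/4 ≈ 4678.8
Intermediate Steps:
H = ¼ ≈ 0.25000
X(l) = -19/8 (X(l) = -5/2 + (½)*(¼) = -5/2 + ⅛ = -19/8)
J(j, p) = -19/8 (J(j, p) = -19/8 + 3*0 = -19/8 + 0 = -19/8)
(-96 - 298)*((9 - 4)*J(1, 1*1 - 3)) = (-96 - 298)*((9 - 4)*(-19/8)) = -1970*(-19)/8 = -394*(-95/8) = 18715/4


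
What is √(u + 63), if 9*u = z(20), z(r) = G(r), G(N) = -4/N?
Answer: √14170/15 ≈ 7.9359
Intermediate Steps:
z(r) = -4/r
u = -1/45 (u = (-4/20)/9 = (-4*1/20)/9 = (⅑)*(-⅕) = -1/45 ≈ -0.022222)
√(u + 63) = √(-1/45 + 63) = √(2834/45) = √14170/15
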